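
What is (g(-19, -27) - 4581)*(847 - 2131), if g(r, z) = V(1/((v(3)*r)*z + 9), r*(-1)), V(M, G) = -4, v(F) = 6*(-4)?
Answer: 5887140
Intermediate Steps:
v(F) = -24
g(r, z) = -4
(g(-19, -27) - 4581)*(847 - 2131) = (-4 - 4581)*(847 - 2131) = -4585*(-1284) = 5887140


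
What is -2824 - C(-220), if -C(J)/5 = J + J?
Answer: -5024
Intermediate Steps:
C(J) = -10*J (C(J) = -5*(J + J) = -10*J)
-2824 - C(-220) = -2824 - (-10)*(-220) = -2824 - 1*2200 = -2824 - 2200 = -5024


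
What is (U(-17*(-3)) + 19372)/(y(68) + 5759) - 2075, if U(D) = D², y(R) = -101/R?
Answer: -810891161/391511 ≈ -2071.2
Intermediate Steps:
(U(-17*(-3)) + 19372)/(y(68) + 5759) - 2075 = ((-17*(-3))² + 19372)/(-101/68 + 5759) - 2075 = (51² + 19372)/(-101*1/68 + 5759) - 2075 = (2601 + 19372)/(-101/68 + 5759) - 2075 = 21973/(391511/68) - 2075 = 21973*(68/391511) - 2075 = 1494164/391511 - 2075 = -810891161/391511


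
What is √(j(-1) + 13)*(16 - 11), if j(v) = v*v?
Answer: 5*√14 ≈ 18.708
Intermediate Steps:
j(v) = v²
√(j(-1) + 13)*(16 - 11) = √((-1)² + 13)*(16 - 11) = √(1 + 13)*5 = √14*5 = 5*√14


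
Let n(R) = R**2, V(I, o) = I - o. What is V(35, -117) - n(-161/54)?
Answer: 417311/2916 ≈ 143.11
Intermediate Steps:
V(35, -117) - n(-161/54) = (35 - 1*(-117)) - (-161/54)**2 = (35 + 117) - (-161*1/54)**2 = 152 - (-161/54)**2 = 152 - 1*25921/2916 = 152 - 25921/2916 = 417311/2916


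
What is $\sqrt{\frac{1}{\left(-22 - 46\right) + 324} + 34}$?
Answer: $\frac{\sqrt{8705}}{16} \approx 5.8313$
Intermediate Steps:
$\sqrt{\frac{1}{\left(-22 - 46\right) + 324} + 34} = \sqrt{\frac{1}{-68 + 324} + 34} = \sqrt{\frac{1}{256} + 34} = \sqrt{\frac{8705}{256}} = \frac{\sqrt{8705}}{16}$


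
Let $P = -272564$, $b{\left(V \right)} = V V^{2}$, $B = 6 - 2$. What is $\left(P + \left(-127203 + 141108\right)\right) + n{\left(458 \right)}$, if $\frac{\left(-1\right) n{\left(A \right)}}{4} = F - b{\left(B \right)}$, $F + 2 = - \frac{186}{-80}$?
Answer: $- \frac{2584043}{10} \approx -2.584 \cdot 10^{5}$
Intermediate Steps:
$B = 4$ ($B = 6 - 2 = 4$)
$b{\left(V \right)} = V^{3}$
$F = \frac{13}{40}$ ($F = -2 - \frac{186}{-80} = -2 - - \frac{93}{40} = -2 + \frac{93}{40} = \frac{13}{40} \approx 0.325$)
$n{\left(A \right)} = \frac{2547}{10}$ ($n{\left(A \right)} = - 4 \left(\frac{13}{40} - 4^{3}\right) = - 4 \left(\frac{13}{40} - 64\right) = \left(-4\right) \left(- \frac{2547}{40}\right) = \frac{2547}{10}$)
$\left(P + \left(-127203 + 141108\right)\right) + n{\left(458 \right)} = \left(-272564 + \left(-127203 + 141108\right)\right) + \frac{2547}{10} = \left(-272564 + 13905\right) + \frac{2547}{10} = -258659 + \frac{2547}{10} = - \frac{2584043}{10}$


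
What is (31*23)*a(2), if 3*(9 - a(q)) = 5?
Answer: 15686/3 ≈ 5228.7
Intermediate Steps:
a(q) = 22/3 (a(q) = 9 - 1/3*5 = 9 - 5/3 = 22/3)
(31*23)*a(2) = (31*23)*(22/3) = 713*(22/3) = 15686/3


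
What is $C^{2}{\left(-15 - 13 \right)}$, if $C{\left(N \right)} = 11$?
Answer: $121$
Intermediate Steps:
$C^{2}{\left(-15 - 13 \right)} = 11^{2} = 121$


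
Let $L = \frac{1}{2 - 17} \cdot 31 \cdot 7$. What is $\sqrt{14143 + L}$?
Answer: $\frac{2 \sqrt{794730}}{15} \approx 118.86$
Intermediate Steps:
$L = - \frac{217}{15}$ ($L = \frac{1}{-15} \cdot 31 \cdot 7 = \left(- \frac{1}{15}\right) 31 \cdot 7 = \left(- \frac{31}{15}\right) 7 = - \frac{217}{15} \approx -14.467$)
$\sqrt{14143 + L} = \sqrt{14143 - \frac{217}{15}} = \sqrt{\frac{211928}{15}} = \frac{2 \sqrt{794730}}{15}$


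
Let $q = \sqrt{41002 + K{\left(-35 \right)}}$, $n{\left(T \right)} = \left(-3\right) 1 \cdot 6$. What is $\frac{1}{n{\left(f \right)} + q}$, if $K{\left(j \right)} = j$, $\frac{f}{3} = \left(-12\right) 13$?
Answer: $\frac{18}{40643} + \frac{\sqrt{40967}}{40643} \approx 0.0054229$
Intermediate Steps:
$f = -468$ ($f = 3 \left(\left(-12\right) 13\right) = 3 \left(-156\right) = -468$)
$n{\left(T \right)} = -18$ ($n{\left(T \right)} = \left(-3\right) 6 = -18$)
$q = \sqrt{40967}$ ($q = \sqrt{41002 - 35} = \sqrt{40967} \approx 202.4$)
$\frac{1}{n{\left(f \right)} + q} = \frac{1}{-18 + \sqrt{40967}}$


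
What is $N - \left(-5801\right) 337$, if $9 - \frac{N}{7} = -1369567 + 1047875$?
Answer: $4206844$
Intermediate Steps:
$N = 2251907$ ($N = 63 - 7 \left(-1369567 + 1047875\right) = 63 - -2251844 = 63 + 2251844 = 2251907$)
$N - \left(-5801\right) 337 = 2251907 - \left(-5801\right) 337 = 2251907 - -1954937 = 2251907 + 1954937 = 4206844$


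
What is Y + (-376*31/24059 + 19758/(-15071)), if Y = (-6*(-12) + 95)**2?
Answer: 1444530060389/51799027 ≈ 27887.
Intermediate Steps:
Y = 27889 (Y = (72 + 95)**2 = 167**2 = 27889)
Y + (-376*31/24059 + 19758/(-15071)) = 27889 + (-376*31/24059 + 19758/(-15071)) = 27889 + (-11656*1/24059 + 19758*(-1/15071)) = 27889 + (-11656/24059 - 19758/15071) = 27889 - 93003614/51799027 = 1444530060389/51799027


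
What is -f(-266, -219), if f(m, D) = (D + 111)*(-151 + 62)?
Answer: -9612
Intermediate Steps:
f(m, D) = -9879 - 89*D (f(m, D) = (111 + D)*(-89) = -9879 - 89*D)
-f(-266, -219) = -(-9879 - 89*(-219)) = -(-9879 + 19491) = -1*9612 = -9612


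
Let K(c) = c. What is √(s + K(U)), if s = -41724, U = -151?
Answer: 25*I*√67 ≈ 204.63*I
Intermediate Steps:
√(s + K(U)) = √(-41724 - 151) = √(-41875) = 25*I*√67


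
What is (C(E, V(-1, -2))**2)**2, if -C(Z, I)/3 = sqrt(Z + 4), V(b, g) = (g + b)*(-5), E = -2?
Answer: 324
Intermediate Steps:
V(b, g) = -5*b - 5*g (V(b, g) = (b + g)*(-5) = -5*b - 5*g)
C(Z, I) = -3*sqrt(4 + Z) (C(Z, I) = -3*sqrt(Z + 4) = -3*sqrt(4 + Z))
(C(E, V(-1, -2))**2)**2 = ((-3*sqrt(4 - 2))**2)**2 = ((-3*sqrt(2))**2)**2 = 18**2 = 324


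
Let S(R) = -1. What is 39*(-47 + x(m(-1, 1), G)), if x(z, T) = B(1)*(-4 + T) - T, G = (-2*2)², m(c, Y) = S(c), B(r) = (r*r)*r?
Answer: -1989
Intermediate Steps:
B(r) = r³ (B(r) = r²*r = r³)
m(c, Y) = -1
G = 16 (G = (-4)² = 16)
x(z, T) = -4 (x(z, T) = 1³*(-4 + T) - T = 1*(-4 + T) - T = (-4 + T) - T = -4)
39*(-47 + x(m(-1, 1), G)) = 39*(-47 - 4) = 39*(-51) = -1989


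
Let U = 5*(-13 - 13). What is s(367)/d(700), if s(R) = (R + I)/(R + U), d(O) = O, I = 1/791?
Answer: 48383/21871150 ≈ 0.0022122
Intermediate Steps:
I = 1/791 ≈ 0.0012642
U = -130 (U = 5*(-26) = -130)
s(R) = (1/791 + R)/(-130 + R) (s(R) = (R + 1/791)/(R - 130) = (1/791 + R)/(-130 + R))
s(367)/d(700) = ((1/791 + 367)/(-130 + 367))/700 = ((290298/791)/237)*(1/700) = ((1/237)*(290298/791))*(1/700) = (96766/62489)*(1/700) = 48383/21871150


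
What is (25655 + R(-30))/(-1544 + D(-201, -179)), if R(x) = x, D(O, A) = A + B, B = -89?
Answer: -25625/1812 ≈ -14.142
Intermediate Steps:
D(O, A) = -89 + A (D(O, A) = A - 89 = -89 + A)
(25655 + R(-30))/(-1544 + D(-201, -179)) = (25655 - 30)/(-1544 + (-89 - 179)) = 25625/(-1544 - 268) = 25625/(-1812) = 25625*(-1/1812) = -25625/1812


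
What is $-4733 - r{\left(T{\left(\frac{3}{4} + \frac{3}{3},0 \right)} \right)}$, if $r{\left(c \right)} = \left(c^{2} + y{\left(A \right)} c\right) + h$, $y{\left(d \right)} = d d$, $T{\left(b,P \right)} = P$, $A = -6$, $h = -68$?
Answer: $-4665$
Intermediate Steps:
$y{\left(d \right)} = d^{2}$
$r{\left(c \right)} = -68 + c^{2} + 36 c$ ($r{\left(c \right)} = \left(c^{2} + \left(-6\right)^{2} c\right) - 68 = \left(c^{2} + 36 c\right) - 68 = -68 + c^{2} + 36 c$)
$-4733 - r{\left(T{\left(\frac{3}{4} + \frac{3}{3},0 \right)} \right)} = -4733 - \left(-68 + 0^{2} + 36 \cdot 0\right) = -4733 - \left(-68 + 0 + 0\right) = -4733 - -68 = -4733 + 68 = -4665$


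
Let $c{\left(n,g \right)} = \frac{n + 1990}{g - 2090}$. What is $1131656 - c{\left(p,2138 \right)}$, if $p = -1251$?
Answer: $\frac{54318749}{48} \approx 1.1316 \cdot 10^{6}$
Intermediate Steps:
$c{\left(n,g \right)} = \frac{1990 + n}{-2090 + g}$
$1131656 - c{\left(p,2138 \right)} = 1131656 - \frac{1990 - 1251}{-2090 + 2138} = 1131656 - \frac{1}{48} \cdot 739 = 1131656 - \frac{739}{48} = \frac{54318749}{48}$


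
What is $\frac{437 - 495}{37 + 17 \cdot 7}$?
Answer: $- \frac{29}{78} \approx -0.37179$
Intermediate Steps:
$\frac{437 - 495}{37 + 17 \cdot 7} = - \frac{58}{37 + 119} = - \frac{58}{156} = \left(-58\right) \frac{1}{156} = - \frac{29}{78}$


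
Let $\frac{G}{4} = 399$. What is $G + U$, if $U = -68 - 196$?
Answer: $1332$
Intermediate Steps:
$G = 1596$ ($G = 4 \cdot 399 = 1596$)
$U = -264$
$G + U = 1596 - 264 = 1332$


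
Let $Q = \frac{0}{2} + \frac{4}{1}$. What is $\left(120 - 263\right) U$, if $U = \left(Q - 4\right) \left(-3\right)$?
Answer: $0$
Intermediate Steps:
$Q = 4$ ($Q = 0 \cdot \frac{1}{2} + 4 \cdot 1 = 0 + 4 = 4$)
$U = 0$ ($U = \left(4 - 4\right) \left(-3\right) = 0 \left(-3\right) = 0$)
$\left(120 - 263\right) U = \left(120 - 263\right) 0 = \left(-143\right) 0 = 0$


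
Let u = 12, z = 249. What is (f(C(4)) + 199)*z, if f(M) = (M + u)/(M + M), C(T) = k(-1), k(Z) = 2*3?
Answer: 99849/2 ≈ 49925.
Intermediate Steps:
k(Z) = 6
C(T) = 6
f(M) = (12 + M)/(2*M) (f(M) = (M + 12)/(M + M) = (12 + M)/((2*M)) = (12 + M)*(1/(2*M)) = (12 + M)/(2*M))
(f(C(4)) + 199)*z = ((½)*(12 + 6)/6 + 199)*249 = ((½)*(⅙)*18 + 199)*249 = (3/2 + 199)*249 = (401/2)*249 = 99849/2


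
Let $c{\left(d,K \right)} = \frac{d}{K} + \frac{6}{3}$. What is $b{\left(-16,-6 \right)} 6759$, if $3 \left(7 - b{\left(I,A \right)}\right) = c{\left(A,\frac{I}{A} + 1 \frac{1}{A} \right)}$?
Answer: $\frac{241071}{5} \approx 48214.0$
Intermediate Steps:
$c{\left(d,K \right)} = 2 + \frac{d}{K}$ ($c{\left(d,K \right)} = \frac{d}{K} + 6 \cdot \frac{1}{3} = \frac{d}{K} + 2 = 2 + \frac{d}{K}$)
$b{\left(I,A \right)} = \frac{19}{3} - \frac{A}{3 \left(\frac{1}{A} + \frac{I}{A}\right)}$ ($b{\left(I,A \right)} = 7 - \frac{2 + \frac{A}{\frac{I}{A} + 1 \frac{1}{A}}}{3} = 7 - \frac{2 + \frac{A}{\frac{I}{A} + \frac{1}{A}}}{3} = 7 - \frac{2 + \frac{A}{\frac{1}{A} + \frac{I}{A}}}{3} = 7 - \left(\frac{2}{3} + \frac{A}{3 \left(\frac{1}{A} + \frac{I}{A}\right)}\right) = \frac{19}{3} - \frac{A}{3 \left(\frac{1}{A} + \frac{I}{A}\right)}$)
$b{\left(-16,-6 \right)} 6759 = \frac{19 - \left(-6\right)^{2} + 19 \left(-16\right)}{3 \left(1 - 16\right)} 6759 = \frac{19 - 36 - 304}{3 \left(-15\right)} 6759 = \frac{1}{3} \left(- \frac{1}{15}\right) \left(19 - 36 - 304\right) 6759 = \frac{1}{3} \left(- \frac{1}{15}\right) \left(-321\right) 6759 = \frac{107}{15} \cdot 6759 = \frac{241071}{5}$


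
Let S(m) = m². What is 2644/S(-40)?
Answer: 661/400 ≈ 1.6525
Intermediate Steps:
2644/S(-40) = 2644/((-40)²) = 2644/1600 = 2644*(1/1600) = 661/400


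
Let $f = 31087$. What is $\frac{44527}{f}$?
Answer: $\frac{6361}{4441} \approx 1.4323$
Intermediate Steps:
$\frac{44527}{f} = \frac{44527}{31087} = 44527 \cdot \frac{1}{31087} = \frac{6361}{4441}$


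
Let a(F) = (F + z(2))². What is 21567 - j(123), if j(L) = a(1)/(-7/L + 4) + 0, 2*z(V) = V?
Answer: 10459503/485 ≈ 21566.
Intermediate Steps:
z(V) = V/2
a(F) = (1 + F)² (a(F) = (F + (½)*2)² = (F + 1)² = (1 + F)²)
j(L) = 4/(4 - 7/L) (j(L) = (1 + 1)²/(-7/L + 4) + 0 = 2²/(4 - 7/L) + 0 = 4/(4 - 7/L) + 0 = 4/(4 - 7/L))
21567 - j(123) = 21567 - 4*123/(-7 + 4*123) = 21567 - 4*123/(-7 + 492) = 21567 - 4*123/485 = 21567 - 1*492/485 = 21567 - 492/485 = 10459503/485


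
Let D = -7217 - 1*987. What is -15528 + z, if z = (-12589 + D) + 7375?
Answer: -28946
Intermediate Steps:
D = -8204 (D = -7217 - 987 = -8204)
z = -13418 (z = (-12589 - 8204) + 7375 = -20793 + 7375 = -13418)
-15528 + z = -15528 - 13418 = -28946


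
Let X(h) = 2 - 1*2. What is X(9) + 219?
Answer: 219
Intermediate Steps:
X(h) = 0 (X(h) = 2 - 2 = 0)
X(9) + 219 = 0 + 219 = 219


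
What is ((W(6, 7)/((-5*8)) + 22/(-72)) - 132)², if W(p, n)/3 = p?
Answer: 35688676/2025 ≈ 17624.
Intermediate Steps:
W(p, n) = 3*p
((W(6, 7)/((-5*8)) + 22/(-72)) - 132)² = (((3*6)/((-5*8)) + 22/(-72)) - 132)² = ((18/(-40) + 22*(-1/72)) - 132)² = ((18*(-1/40) - 11/36) - 132)² = ((-9/20 - 11/36) - 132)² = (-34/45 - 132)² = (-5974/45)² = 35688676/2025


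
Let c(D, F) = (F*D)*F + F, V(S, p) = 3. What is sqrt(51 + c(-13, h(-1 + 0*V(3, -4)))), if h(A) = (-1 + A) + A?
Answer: I*sqrt(69) ≈ 8.3066*I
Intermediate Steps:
h(A) = -1 + 2*A
c(D, F) = F + D*F**2 (c(D, F) = (D*F)*F + F = D*F**2 + F = F + D*F**2)
sqrt(51 + c(-13, h(-1 + 0*V(3, -4)))) = sqrt(51 + (-1 + 2*(-1 + 0*3))*(1 - 13*(-1 + 2*(-1 + 0*3)))) = sqrt(51 + (-1 + 2*(-1 + 0))*(1 - 13*(-1 + 2*(-1 + 0)))) = sqrt(51 + (-1 + 2*(-1))*(1 - 13*(-1 + 2*(-1)))) = sqrt(51 + (-1 - 2)*(1 - 13*(-1 - 2))) = sqrt(51 - 3*(1 - 13*(-3))) = sqrt(51 - 3*(1 + 39)) = sqrt(51 - 3*40) = sqrt(51 - 120) = sqrt(-69) = I*sqrt(69)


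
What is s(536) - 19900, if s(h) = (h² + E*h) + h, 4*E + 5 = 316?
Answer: 309606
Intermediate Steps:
E = 311/4 (E = -5/4 + (¼)*316 = -5/4 + 79 = 311/4 ≈ 77.750)
s(h) = h² + 315*h/4 (s(h) = (h² + 311*h/4) + h = h² + 315*h/4)
s(536) - 19900 = (¼)*536*(315 + 4*536) - 19900 = (¼)*536*(315 + 2144) - 19900 = (¼)*536*2459 - 19900 = 329506 - 19900 = 309606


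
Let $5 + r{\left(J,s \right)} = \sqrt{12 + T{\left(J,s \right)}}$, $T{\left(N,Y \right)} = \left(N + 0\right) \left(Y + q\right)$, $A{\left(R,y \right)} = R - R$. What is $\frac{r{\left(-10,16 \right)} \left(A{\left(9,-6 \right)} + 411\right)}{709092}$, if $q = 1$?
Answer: $- \frac{685}{236364} + \frac{137 i \sqrt{158}}{236364} \approx -0.0028981 + 0.0072856 i$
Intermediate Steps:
$A{\left(R,y \right)} = 0$
$T{\left(N,Y \right)} = N \left(1 + Y\right)$ ($T{\left(N,Y \right)} = \left(N + 0\right) \left(Y + 1\right) = N \left(1 + Y\right)$)
$r{\left(J,s \right)} = -5 + \sqrt{12 + J \left(1 + s\right)}$
$\frac{r{\left(-10,16 \right)} \left(A{\left(9,-6 \right)} + 411\right)}{709092} = \frac{\left(-5 + \sqrt{12 - 10 \left(1 + 16\right)}\right) \left(0 + 411\right)}{709092} = \left(-5 + \sqrt{12 - 170}\right) 411 \cdot \frac{1}{709092} = \left(-5 + \sqrt{-158}\right) 411 \cdot \frac{1}{709092} = \left(-5 + i \sqrt{158}\right) 411 \cdot \frac{1}{709092} = \left(-2055 + 411 i \sqrt{158}\right) \frac{1}{709092} = - \frac{685}{236364} + \frac{137 i \sqrt{158}}{236364}$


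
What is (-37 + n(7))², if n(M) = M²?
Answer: 144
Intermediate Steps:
(-37 + n(7))² = (-37 + 7²)² = (-37 + 49)² = 12² = 144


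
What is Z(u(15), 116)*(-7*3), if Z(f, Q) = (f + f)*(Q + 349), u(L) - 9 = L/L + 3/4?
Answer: -419895/2 ≈ -2.0995e+5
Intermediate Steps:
u(L) = 43/4 (u(L) = 9 + (L/L + 3/4) = 9 + (1 + 3*(¼)) = 9 + (1 + ¾) = 9 + 7/4 = 43/4)
Z(f, Q) = 2*f*(349 + Q) (Z(f, Q) = (2*f)*(349 + Q) = 2*f*(349 + Q))
Z(u(15), 116)*(-7*3) = (2*(43/4)*(349 + 116))*(-7*3) = (2*(43/4)*465)*(-21) = (19995/2)*(-21) = -419895/2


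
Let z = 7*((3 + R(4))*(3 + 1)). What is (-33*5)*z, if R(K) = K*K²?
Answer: -309540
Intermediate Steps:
R(K) = K³
z = 1876 (z = 7*((3 + 4³)*(3 + 1)) = 7*((3 + 64)*4) = 7*(67*4) = 7*268 = 1876)
(-33*5)*z = -33*5*1876 = -165*1876 = -309540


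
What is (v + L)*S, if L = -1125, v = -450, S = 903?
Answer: -1422225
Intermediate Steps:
(v + L)*S = (-450 - 1125)*903 = -1575*903 = -1422225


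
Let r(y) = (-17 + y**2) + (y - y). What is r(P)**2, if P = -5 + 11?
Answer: 361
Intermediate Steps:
P = 6
r(y) = -17 + y**2 (r(y) = (-17 + y**2) + 0 = -17 + y**2)
r(P)**2 = (-17 + 6**2)**2 = (-17 + 36)**2 = 19**2 = 361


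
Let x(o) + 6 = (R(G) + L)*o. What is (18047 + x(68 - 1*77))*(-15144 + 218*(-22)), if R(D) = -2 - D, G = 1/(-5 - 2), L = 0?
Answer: -2520495760/7 ≈ -3.6007e+8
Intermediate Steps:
G = -1/7 (G = 1/(-7) = -1/7 ≈ -0.14286)
x(o) = -6 - 13*o/7 (x(o) = -6 + ((-2 - 1*(-1/7)) + 0)*o = -6 + ((-2 + 1/7) + 0)*o = -6 + (-13/7 + 0)*o = -6 - 13*o/7)
(18047 + x(68 - 1*77))*(-15144 + 218*(-22)) = (18047 + (-6 - 13*(68 - 1*77)/7))*(-15144 + 218*(-22)) = (18047 + (-6 - 13*(68 - 77)/7))*(-15144 - 4796) = (18047 + (-6 - 13/7*(-9)))*(-19940) = (18047 + (-6 + 117/7))*(-19940) = (18047 + 75/7)*(-19940) = (126404/7)*(-19940) = -2520495760/7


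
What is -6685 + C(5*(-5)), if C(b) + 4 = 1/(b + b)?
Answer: -334451/50 ≈ -6689.0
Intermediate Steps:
C(b) = -4 + 1/(2*b) (C(b) = -4 + 1/(b + b) = -4 + 1/(2*b))
-6685 + C(5*(-5)) = -6685 + (-4 + 1/(2*((5*(-5))))) = -6685 + (-4 + (1/2)/(-25)) = -6685 + (-4 + (1/2)*(-1/25)) = -6685 + (-4 - 1/50) = -6685 - 201/50 = -334451/50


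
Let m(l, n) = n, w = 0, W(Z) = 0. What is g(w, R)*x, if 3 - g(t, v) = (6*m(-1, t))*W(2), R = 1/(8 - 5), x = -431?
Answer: -1293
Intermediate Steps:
R = 1/3 ≈ 0.33333
g(t, v) = 3 (g(t, v) = 3 - 6*t*0 = 3 - 1*0 = 3 + 0 = 3)
g(w, R)*x = 3*(-431) = -1293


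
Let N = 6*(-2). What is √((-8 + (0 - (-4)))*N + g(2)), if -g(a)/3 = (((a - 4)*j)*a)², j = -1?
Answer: 0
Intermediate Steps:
N = -12
g(a) = -3*a²*(4 - a)² (g(a) = -3*a²*(a - 4)² = -3*a²*(-4 + a)² = -3*a²*(4 - a)²)
√((-8 + (0 - (-4)))*N + g(2)) = √((-8 + (0 - (-4)))*(-12) - 3*2²*(-4 + 2)²) = √((-8 + (0 - 1*(-4)))*(-12) - 3*4*(-2)²) = √((-8 + (0 + 4))*(-12) - 3*4*4) = √((-8 + 4)*(-12) - 48) = √(-4*(-12) - 48) = √(48 - 48) = √0 = 0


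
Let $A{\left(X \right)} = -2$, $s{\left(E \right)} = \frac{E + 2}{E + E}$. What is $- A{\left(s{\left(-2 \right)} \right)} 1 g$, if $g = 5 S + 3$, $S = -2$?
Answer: $-14$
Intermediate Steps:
$s{\left(E \right)} = \frac{2 + E}{2 E}$
$g = -7$ ($g = 5 \left(-2\right) + 3 = -10 + 3 = -7$)
$- A{\left(s{\left(-2 \right)} \right)} 1 g = - \left(-2\right) 1 \left(-7\right) = - \left(-2\right) \left(-7\right) = \left(-1\right) 14 = -14$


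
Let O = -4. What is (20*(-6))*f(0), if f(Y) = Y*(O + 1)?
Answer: 0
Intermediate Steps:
f(Y) = -3*Y (f(Y) = Y*(-4 + 1) = Y*(-3) = -3*Y)
(20*(-6))*f(0) = (20*(-6))*(-3*0) = -120*0 = 0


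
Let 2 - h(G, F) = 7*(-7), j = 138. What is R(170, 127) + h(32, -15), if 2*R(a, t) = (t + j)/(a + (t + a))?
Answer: 47899/934 ≈ 51.284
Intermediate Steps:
h(G, F) = 51 (h(G, F) = 2 - 7*(-7) = 2 - 1*(-49) = 2 + 49 = 51)
R(a, t) = (138 + t)/(2*(t + 2*a)) (R(a, t) = ((t + 138)/(a + (t + a)))/2 = ((138 + t)/(a + (a + t)))/2 = ((138 + t)/(t + 2*a))/2 = (138 + t)/(2*(t + 2*a)))
R(170, 127) + h(32, -15) = (138 + 127)/(2*(127 + 2*170)) + 51 = (½)*265/(127 + 340) + 51 = (½)*265/467 + 51 = (½)*(1/467)*265 + 51 = 265/934 + 51 = 47899/934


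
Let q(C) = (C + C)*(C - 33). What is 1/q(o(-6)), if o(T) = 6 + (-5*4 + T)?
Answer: 1/2120 ≈ 0.00047170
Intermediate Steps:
o(T) = -14 + T (o(T) = 6 + (-20 + T) = -14 + T)
q(C) = 2*C*(-33 + C) (q(C) = (2*C)*(-33 + C) = 2*C*(-33 + C))
1/q(o(-6)) = 1/(2*(-14 - 6)*(-33 + (-14 - 6))) = 1/(2*(-20)*(-33 - 20)) = 1/(2*(-20)*(-53)) = 1/2120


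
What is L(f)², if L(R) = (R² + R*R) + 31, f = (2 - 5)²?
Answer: 37249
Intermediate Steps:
f = 9 (f = (-3)² = 9)
L(R) = 31 + 2*R² (L(R) = (R² + R²) + 31 = 2*R² + 31 = 31 + 2*R²)
L(f)² = (31 + 2*9²)² = (31 + 2*81)² = (31 + 162)² = 193² = 37249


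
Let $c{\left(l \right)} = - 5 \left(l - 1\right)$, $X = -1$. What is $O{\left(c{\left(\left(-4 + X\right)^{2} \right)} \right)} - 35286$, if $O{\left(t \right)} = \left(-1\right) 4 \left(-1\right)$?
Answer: $-35282$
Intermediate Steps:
$c{\left(l \right)} = 5 - 5 l$ ($c{\left(l \right)} = - 5 \left(-1 + l\right) = 5 - 5 l$)
$O{\left(t \right)} = 4$ ($O{\left(t \right)} = \left(-4\right) \left(-1\right) = 4$)
$O{\left(c{\left(\left(-4 + X\right)^{2} \right)} \right)} - 35286 = 4 - 35286 = -35282$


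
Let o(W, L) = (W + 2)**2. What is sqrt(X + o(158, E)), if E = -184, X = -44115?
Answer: 23*I*sqrt(35) ≈ 136.07*I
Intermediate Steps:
o(W, L) = (2 + W)**2
sqrt(X + o(158, E)) = sqrt(-44115 + (2 + 158)**2) = sqrt(-44115 + 160**2) = sqrt(-44115 + 25600) = sqrt(-18515) = 23*I*sqrt(35)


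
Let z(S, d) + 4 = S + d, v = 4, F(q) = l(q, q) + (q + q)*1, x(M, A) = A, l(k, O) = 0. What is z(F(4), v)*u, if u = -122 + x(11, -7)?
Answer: -1032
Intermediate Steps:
F(q) = 2*q (F(q) = 0 + (q + q)*1 = 0 + (2*q)*1 = 0 + 2*q = 2*q)
z(S, d) = -4 + S + d (z(S, d) = -4 + (S + d) = -4 + S + d)
u = -129 (u = -122 - 7 = -129)
z(F(4), v)*u = (-4 + 2*4 + 4)*(-129) = (-4 + 8 + 4)*(-129) = 8*(-129) = -1032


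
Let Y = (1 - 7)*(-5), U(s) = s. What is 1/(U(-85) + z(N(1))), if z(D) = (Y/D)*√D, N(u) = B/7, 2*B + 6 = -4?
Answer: I/(-85*I + 6*√35) ≈ -0.010018 + 0.0041834*I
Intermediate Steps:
B = -5 (B = -3 + (½)*(-4) = -3 - 2 = -5)
Y = 30 (Y = -6*(-5) = 30)
N(u) = -5/7
z(D) = 30/√D (z(D) = (30/D)*√D = 30/√D)
1/(U(-85) + z(N(1))) = 1/(-85 + 30/√(-5/7)) = 1/(-85 + 30*(-I*√35/5)) = 1/(-85 - 6*I*√35)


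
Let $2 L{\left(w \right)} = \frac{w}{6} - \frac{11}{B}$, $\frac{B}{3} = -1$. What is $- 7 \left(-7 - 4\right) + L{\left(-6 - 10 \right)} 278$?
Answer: $216$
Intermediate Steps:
$B = -3$ ($B = 3 \left(-1\right) = -3$)
$L{\left(w \right)} = \frac{11}{6} + \frac{w}{12}$ ($L{\left(w \right)} = \frac{\frac{w}{6} - \frac{11}{-3}}{2} = \frac{w \frac{1}{6} - - \frac{11}{3}}{2} = \frac{\frac{w}{6} + \frac{11}{3}}{2} = \frac{\frac{11}{3} + \frac{w}{6}}{2} = \frac{11}{6} + \frac{w}{12}$)
$- 7 \left(-7 - 4\right) + L{\left(-6 - 10 \right)} 278 = - 7 \left(-7 - 4\right) + \left(\frac{11}{6} + \frac{-6 - 10}{12}\right) 278 = \left(-7\right) \left(-11\right) + \left(\frac{11}{6} + \frac{-6 - 10}{12}\right) 278 = 77 + \left(\frac{11}{6} + \frac{1}{12} \left(-16\right)\right) 278 = 77 + \left(\frac{11}{6} - \frac{4}{3}\right) 278 = 77 + \frac{1}{2} \cdot 278 = 77 + 139 = 216$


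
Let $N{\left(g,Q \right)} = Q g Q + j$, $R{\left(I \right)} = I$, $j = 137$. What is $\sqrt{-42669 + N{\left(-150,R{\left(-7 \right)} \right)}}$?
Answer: $7 i \sqrt{1018} \approx 223.34 i$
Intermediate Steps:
$N{\left(g,Q \right)} = 137 + g Q^{2}$ ($N{\left(g,Q \right)} = Q g Q + 137 = g Q^{2} + 137 = 137 + g Q^{2}$)
$\sqrt{-42669 + N{\left(-150,R{\left(-7 \right)} \right)}} = \sqrt{-42669 + \left(137 - 150 \left(-7\right)^{2}\right)} = \sqrt{-42669 + \left(137 - 7350\right)} = \sqrt{-42669 - 7213} = \sqrt{-49882} = 7 i \sqrt{1018}$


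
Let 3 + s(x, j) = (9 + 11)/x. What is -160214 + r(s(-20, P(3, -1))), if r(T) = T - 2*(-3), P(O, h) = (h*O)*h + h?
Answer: -160212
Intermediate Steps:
P(O, h) = h + O*h**2 (P(O, h) = (O*h)*h + h = O*h**2 + h = h + O*h**2)
s(x, j) = -3 + 20/x (s(x, j) = -3 + (9 + 11)/x = -3 + 20/x)
r(T) = 6 + T (r(T) = T + 6 = 6 + T)
-160214 + r(s(-20, P(3, -1))) = -160214 + (6 + (-3 + 20/(-20))) = -160214 + (6 + (-3 + 20*(-1/20))) = -160214 + (6 + (-3 - 1)) = -160214 + (6 - 4) = -160214 + 2 = -160212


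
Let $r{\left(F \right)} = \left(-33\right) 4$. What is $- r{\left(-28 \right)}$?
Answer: $132$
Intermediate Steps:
$r{\left(F \right)} = -132$
$- r{\left(-28 \right)} = \left(-1\right) \left(-132\right) = 132$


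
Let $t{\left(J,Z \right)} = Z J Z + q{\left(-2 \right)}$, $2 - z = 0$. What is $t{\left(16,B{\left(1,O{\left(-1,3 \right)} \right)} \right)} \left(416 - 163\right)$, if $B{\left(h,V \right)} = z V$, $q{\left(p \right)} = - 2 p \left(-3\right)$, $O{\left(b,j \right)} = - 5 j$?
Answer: $3640164$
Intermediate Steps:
$z = 2$ ($z = 2 - 0 = 2 + 0 = 2$)
$q{\left(p \right)} = 6 p$
$B{\left(h,V \right)} = 2 V$
$t{\left(J,Z \right)} = -12 + J Z^{2}$ ($t{\left(J,Z \right)} = Z J Z + 6 \left(-2\right) = J Z Z - 12 = J Z^{2} - 12 = -12 + J Z^{2}$)
$t{\left(16,B{\left(1,O{\left(-1,3 \right)} \right)} \right)} \left(416 - 163\right) = \left(-12 + 16 \left(2 \left(\left(-5\right) 3\right)\right)^{2}\right) \left(416 - 163\right) = \left(-12 + 16 \left(2 \left(-15\right)\right)^{2}\right) 253 = \left(-12 + 16 \left(-30\right)^{2}\right) 253 = \left(-12 + 16 \cdot 900\right) 253 = \left(-12 + 14400\right) 253 = 14388 \cdot 253 = 3640164$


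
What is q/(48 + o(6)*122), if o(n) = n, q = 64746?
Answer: 10791/130 ≈ 83.008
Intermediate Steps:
q/(48 + o(6)*122) = 64746/(48 + 6*122) = 64746/(48 + 732) = 64746/780 = 64746*(1/780) = 10791/130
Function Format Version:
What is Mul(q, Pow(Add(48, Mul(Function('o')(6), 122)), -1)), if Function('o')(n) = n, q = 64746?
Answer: Rational(10791, 130) ≈ 83.008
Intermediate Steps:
Mul(q, Pow(Add(48, Mul(Function('o')(6), 122)), -1)) = Mul(64746, Pow(Add(48, Mul(6, 122)), -1)) = Mul(64746, Pow(Add(48, 732), -1)) = Mul(64746, Pow(780, -1)) = Mul(64746, Rational(1, 780)) = Rational(10791, 130)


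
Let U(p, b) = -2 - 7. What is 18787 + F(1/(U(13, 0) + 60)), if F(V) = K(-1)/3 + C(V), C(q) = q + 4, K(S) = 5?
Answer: 958427/51 ≈ 18793.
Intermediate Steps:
C(q) = 4 + q
U(p, b) = -9
F(V) = 17/3 + V (F(V) = 5/3 + (4 + V) = 17/3 + V)
18787 + F(1/(U(13, 0) + 60)) = 18787 + (17/3 + 1/(-9 + 60)) = 18787 + (17/3 + 1/51) = 18787 + 290/51 = 958427/51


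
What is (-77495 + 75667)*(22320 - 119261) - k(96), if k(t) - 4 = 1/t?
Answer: 17011981823/96 ≈ 1.7721e+8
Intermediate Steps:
k(t) = 4 + 1/t
(-77495 + 75667)*(22320 - 119261) - k(96) = (-77495 + 75667)*(22320 - 119261) - (4 + 1/96) = -1828*(-96941) - (4 + 1/96) = 177208148 - 1*385/96 = 177208148 - 385/96 = 17011981823/96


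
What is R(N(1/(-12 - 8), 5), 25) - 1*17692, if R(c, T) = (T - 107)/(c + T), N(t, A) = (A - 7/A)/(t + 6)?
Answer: -53917282/3047 ≈ -17695.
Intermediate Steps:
N(t, A) = (A - 7/A)/(6 + t)
R(c, T) = (-107 + T)/(T + c)
R(N(1/(-12 - 8), 5), 25) - 1*17692 = (-107 + 25)/(25 + (-7 + 5²)/(5*(6 + 1/(-12 - 8)))) - 1*17692 = -82/(25 + (-7 + 25)/(5*(6 + 1/(-20)))) - 17692 = -82/(25 + (⅕)*18/(6 - 1/20)) - 17692 = -82/(25 + (⅕)*18/(119/20)) - 17692 = -82/(25 + (⅕)*(20/119)*18) - 17692 = -82/(25 + 72/119) - 17692 = -82/(3047/119) - 17692 = (119/3047)*(-82) - 17692 = -9758/3047 - 17692 = -53917282/3047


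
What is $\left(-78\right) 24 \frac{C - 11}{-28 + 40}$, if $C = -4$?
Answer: $2340$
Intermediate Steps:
$\left(-78\right) 24 \frac{C - 11}{-28 + 40} = \left(-78\right) 24 \frac{-4 - 11}{-28 + 40} = - 1872 \left(- \frac{15}{12}\right) = - 1872 \left(\left(-15\right) \frac{1}{12}\right) = \left(-1872\right) \left(- \frac{5}{4}\right) = 2340$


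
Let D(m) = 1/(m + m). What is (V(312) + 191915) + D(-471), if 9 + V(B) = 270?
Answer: 181029791/942 ≈ 1.9218e+5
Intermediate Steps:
V(B) = 261 (V(B) = -9 + 270 = 261)
D(m) = 1/(2*m)
(V(312) + 191915) + D(-471) = (261 + 191915) + (½)/(-471) = 192176 + (½)*(-1/471) = 192176 - 1/942 = 181029791/942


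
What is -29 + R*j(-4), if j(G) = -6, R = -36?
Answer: 187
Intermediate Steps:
-29 + R*j(-4) = -29 - 36*(-6) = -29 + 216 = 187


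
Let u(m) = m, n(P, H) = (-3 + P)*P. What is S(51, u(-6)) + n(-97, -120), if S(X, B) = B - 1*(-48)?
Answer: 9742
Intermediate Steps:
n(P, H) = P*(-3 + P)
S(X, B) = 48 + B (S(X, B) = B + 48 = 48 + B)
S(51, u(-6)) + n(-97, -120) = (48 - 6) - 97*(-3 - 97) = 42 - 97*(-100) = 42 + 9700 = 9742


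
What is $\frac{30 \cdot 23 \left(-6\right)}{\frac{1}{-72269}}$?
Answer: $299193660$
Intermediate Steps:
$\frac{30 \cdot 23 \left(-6\right)}{\frac{1}{-72269}} = \frac{690 \left(-6\right)}{- \frac{1}{72269}} = \left(-4140\right) \left(-72269\right) = 299193660$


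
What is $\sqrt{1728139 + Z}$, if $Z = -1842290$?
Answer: $i \sqrt{114151} \approx 337.86 i$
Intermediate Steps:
$\sqrt{1728139 + Z} = \sqrt{1728139 - 1842290} = \sqrt{-114151} = i \sqrt{114151}$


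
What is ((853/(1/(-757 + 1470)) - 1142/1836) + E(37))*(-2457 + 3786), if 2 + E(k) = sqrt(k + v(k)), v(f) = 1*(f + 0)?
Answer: 247333587085/306 + 1329*sqrt(74) ≈ 8.0829e+8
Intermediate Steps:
v(f) = f (v(f) = 1*f = f)
E(k) = -2 + sqrt(2)*sqrt(k) (E(k) = -2 + sqrt(k + k) = -2 + sqrt(2*k) = -2 + sqrt(2)*sqrt(k))
((853/(1/(-757 + 1470)) - 1142/1836) + E(37))*(-2457 + 3786) = ((853/(1/(-757 + 1470)) - 1142/1836) + (-2 + sqrt(2)*sqrt(37)))*(-2457 + 3786) = ((853/(1/713) - 1142*1/1836) + (-2 + sqrt(74)))*1329 = ((853/(1/713) - 571/918) + (-2 + sqrt(74)))*1329 = ((853*713 - 571/918) + (-2 + sqrt(74)))*1329 = ((608189 - 571/918) + (-2 + sqrt(74)))*1329 = (558316931/918 + (-2 + sqrt(74)))*1329 = (558315095/918 + sqrt(74))*1329 = 247333587085/306 + 1329*sqrt(74)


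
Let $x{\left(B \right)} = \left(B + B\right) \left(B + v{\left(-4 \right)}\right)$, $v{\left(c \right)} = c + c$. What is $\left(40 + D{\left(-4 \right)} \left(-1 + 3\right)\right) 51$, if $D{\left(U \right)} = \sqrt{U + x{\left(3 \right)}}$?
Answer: $2040 + 102 i \sqrt{34} \approx 2040.0 + 594.76 i$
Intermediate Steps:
$v{\left(c \right)} = 2 c$
$x{\left(B \right)} = 2 B \left(-8 + B\right)$ ($x{\left(B \right)} = \left(B + B\right) \left(B + 2 \left(-4\right)\right) = 2 B \left(B - 8\right) = 2 B \left(-8 + B\right)$)
$D{\left(U \right)} = \sqrt{-30 + U}$ ($D{\left(U \right)} = \sqrt{U + 2 \cdot 3 \left(-8 + 3\right)} = \sqrt{U + 2 \cdot 3 \left(-5\right)} = \sqrt{U - 30} = \sqrt{-30 + U}$)
$\left(40 + D{\left(-4 \right)} \left(-1 + 3\right)\right) 51 = \left(40 + \sqrt{-30 - 4} \left(-1 + 3\right)\right) 51 = \left(40 + \sqrt{-34} \cdot 2\right) 51 = \left(40 + i \sqrt{34} \cdot 2\right) 51 = \left(40 + 2 i \sqrt{34}\right) 51 = 2040 + 102 i \sqrt{34}$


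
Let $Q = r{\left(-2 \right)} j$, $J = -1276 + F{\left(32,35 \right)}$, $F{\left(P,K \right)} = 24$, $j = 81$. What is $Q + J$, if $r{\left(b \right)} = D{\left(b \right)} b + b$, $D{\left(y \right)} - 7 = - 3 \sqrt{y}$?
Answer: $-2548 + 486 i \sqrt{2} \approx -2548.0 + 687.31 i$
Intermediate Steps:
$J = -1252$ ($J = -1276 + 24 = -1252$)
$D{\left(y \right)} = 7 - 3 \sqrt{y}$
$r{\left(b \right)} = b + b \left(7 - 3 \sqrt{b}\right)$ ($r{\left(b \right)} = \left(7 - 3 \sqrt{b}\right) b + b = b \left(7 - 3 \sqrt{b}\right) + b = b + b \left(7 - 3 \sqrt{b}\right)$)
$Q = -1296 + 486 i \sqrt{2}$ ($Q = \left(- 3 \left(-2\right)^{\frac{3}{2}} + 8 \left(-2\right)\right) 81 = \left(- 3 \left(- 2 i \sqrt{2}\right) - 16\right) 81 = \left(6 i \sqrt{2} - 16\right) 81 = \left(-16 + 6 i \sqrt{2}\right) 81 = -1296 + 486 i \sqrt{2} \approx -1296.0 + 687.31 i$)
$Q + J = \left(-1296 + 486 i \sqrt{2}\right) - 1252 = -2548 + 486 i \sqrt{2}$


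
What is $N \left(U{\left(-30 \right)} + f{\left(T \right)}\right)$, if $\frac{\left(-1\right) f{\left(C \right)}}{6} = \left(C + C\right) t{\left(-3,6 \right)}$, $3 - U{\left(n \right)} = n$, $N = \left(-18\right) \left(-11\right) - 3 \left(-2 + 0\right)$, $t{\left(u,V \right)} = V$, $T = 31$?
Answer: $-448596$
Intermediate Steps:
$N = 204$ ($N = 198 - -6 = 198 + 6 = 204$)
$U{\left(n \right)} = 3 - n$
$f{\left(C \right)} = - 72 C$ ($f{\left(C \right)} = - 6 \left(C + C\right) 6 = - 6 \cdot 2 C 6 = - 6 \cdot 12 C = - 72 C$)
$N \left(U{\left(-30 \right)} + f{\left(T \right)}\right) = 204 \left(\left(3 - -30\right) - 2232\right) = 204 \left(\left(3 + 30\right) - 2232\right) = 204 \left(33 - 2232\right) = 204 \left(-2199\right) = -448596$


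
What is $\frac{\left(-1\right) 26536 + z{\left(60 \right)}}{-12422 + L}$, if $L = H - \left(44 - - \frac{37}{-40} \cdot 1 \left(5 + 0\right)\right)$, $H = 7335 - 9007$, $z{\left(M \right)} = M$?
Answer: $\frac{211808}{113067} \approx 1.8733$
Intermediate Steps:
$H = -1672$
$L = - \frac{13691}{8}$ ($L = -1672 - \left(44 - - \frac{37}{-40} \cdot 1 \left(5 + 0\right)\right) = -1672 - \left(44 - \left(-37\right) \left(- \frac{1}{40}\right) 1 \cdot 5\right) = -1672 + \left(\frac{37}{40} \cdot 5 - 44\right) = -1672 + \left(\frac{37}{8} - 44\right) = -1672 - \frac{315}{8} = - \frac{13691}{8} \approx -1711.4$)
$\frac{\left(-1\right) 26536 + z{\left(60 \right)}}{-12422 + L} = \frac{\left(-1\right) 26536 + 60}{-12422 - \frac{13691}{8}} = \frac{-26536 + 60}{- \frac{113067}{8}} = \left(-26476\right) \left(- \frac{8}{113067}\right) = \frac{211808}{113067}$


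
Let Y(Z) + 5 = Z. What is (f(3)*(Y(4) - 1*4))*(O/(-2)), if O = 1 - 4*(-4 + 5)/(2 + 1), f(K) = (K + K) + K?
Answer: -15/2 ≈ -7.5000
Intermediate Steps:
f(K) = 3*K (f(K) = 2*K + K = 3*K)
Y(Z) = -5 + Z
O = -⅓ (O = 1 - 4/3 = -⅓ ≈ -0.33333)
(f(3)*(Y(4) - 1*4))*(O/(-2)) = ((3*3)*((-5 + 4) - 1*4))*(-⅓/(-2)) = (9*(-1 - 4))*(-⅓*(-½)) = (9*(-5))*(⅙) = -45*⅙ = -15/2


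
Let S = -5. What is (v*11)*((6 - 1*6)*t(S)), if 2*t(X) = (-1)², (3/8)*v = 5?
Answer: 0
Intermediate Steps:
v = 40/3 (v = (8/3)*5 = 40/3 ≈ 13.333)
t(X) = ½ (t(X) = (½)*(-1)² = (½)*1 = ½)
(v*11)*((6 - 1*6)*t(S)) = ((40/3)*11)*((6 - 1*6)*(½)) = 440*((6 - 6)*(½))/3 = 440*(0*(½))/3 = (440/3)*0 = 0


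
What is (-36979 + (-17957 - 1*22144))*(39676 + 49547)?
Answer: -6877308840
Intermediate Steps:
(-36979 + (-17957 - 1*22144))*(39676 + 49547) = (-36979 + (-17957 - 22144))*89223 = (-36979 - 40101)*89223 = -77080*89223 = -6877308840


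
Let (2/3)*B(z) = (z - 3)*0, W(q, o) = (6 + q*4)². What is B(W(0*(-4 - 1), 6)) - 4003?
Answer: -4003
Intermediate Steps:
W(q, o) = (6 + 4*q)²
B(z) = 0 (B(z) = 3*((z - 3)*0)/2 = 3*((-3 + z)*0)/2 = (3/2)*0 = 0)
B(W(0*(-4 - 1), 6)) - 4003 = 0 - 4003 = -4003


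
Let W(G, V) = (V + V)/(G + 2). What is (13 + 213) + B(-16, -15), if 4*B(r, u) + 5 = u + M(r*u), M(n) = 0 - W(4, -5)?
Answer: 2657/12 ≈ 221.42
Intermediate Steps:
W(G, V) = 2*V/(2 + G) (W(G, V) = (2*V)/(2 + G) = 2*V/(2 + G))
M(n) = 5/3 (M(n) = 0 - 2*(-5)/(2 + 4) = 0 - 2*(-5)/6 = 0 - 1*(-5/3) = 0 + 5/3 = 5/3)
B(r, u) = -5/6 + u/4 (B(r, u) = -5/4 + (u + 5/3)/4 = -5/4 + (5/3 + u)/4 = -5/4 + (5/12 + u/4) = -5/6 + u/4)
(13 + 213) + B(-16, -15) = (13 + 213) + (-5/6 + (1/4)*(-15)) = 226 + (-5/6 - 15/4) = 226 - 55/12 = 2657/12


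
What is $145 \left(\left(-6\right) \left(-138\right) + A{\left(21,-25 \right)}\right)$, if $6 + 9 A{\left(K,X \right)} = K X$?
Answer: $111505$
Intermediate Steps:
$A{\left(K,X \right)} = - \frac{2}{3} + \frac{K X}{9}$
$145 \left(\left(-6\right) \left(-138\right) + A{\left(21,-25 \right)}\right) = 145 \left(\left(-6\right) \left(-138\right) + \left(- \frac{2}{3} + \frac{1}{9} \cdot 21 \left(-25\right)\right)\right) = 145 \left(828 - 59\right) = 145 \cdot 769 = 111505$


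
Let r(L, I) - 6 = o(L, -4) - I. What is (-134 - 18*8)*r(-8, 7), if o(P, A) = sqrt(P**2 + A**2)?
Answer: 278 - 1112*sqrt(5) ≈ -2208.5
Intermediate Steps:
o(P, A) = sqrt(A**2 + P**2)
r(L, I) = 6 + sqrt(16 + L**2) - I (r(L, I) = 6 + (sqrt((-4)**2 + L**2) - I) = 6 + (sqrt(16 + L**2) - I) = 6 + sqrt(16 + L**2) - I)
(-134 - 18*8)*r(-8, 7) = (-134 - 18*8)*(6 + sqrt(16 + (-8)**2) - 1*7) = (-134 - 144)*(6 + sqrt(16 + 64) - 7) = -278*(6 + sqrt(80) - 7) = -278*(6 + 4*sqrt(5) - 7) = -278*(-1 + 4*sqrt(5)) = 278 - 1112*sqrt(5)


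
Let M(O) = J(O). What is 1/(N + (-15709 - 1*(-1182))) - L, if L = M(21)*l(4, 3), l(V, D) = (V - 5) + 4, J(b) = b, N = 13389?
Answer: -71695/1138 ≈ -63.001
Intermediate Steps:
M(O) = O
l(V, D) = -1 + V (l(V, D) = (-5 + V) + 4 = -1 + V)
L = 63 (L = 21*(-1 + 4) = 21*3 = 63)
1/(N + (-15709 - 1*(-1182))) - L = 1/(13389 + (-15709 - 1*(-1182))) - 1*63 = 1/(13389 + (-15709 + 1182)) - 63 = 1/(13389 - 14527) - 63 = 1/(-1138) - 63 = -1/1138 - 63 = -71695/1138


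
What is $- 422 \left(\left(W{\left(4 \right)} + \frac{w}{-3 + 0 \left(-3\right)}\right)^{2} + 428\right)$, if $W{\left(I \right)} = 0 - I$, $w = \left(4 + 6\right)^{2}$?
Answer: $- \frac{6919112}{9} \approx -7.6879 \cdot 10^{5}$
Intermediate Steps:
$w = 100$ ($w = 10^{2} = 100$)
$W{\left(I \right)} = - I$
$- 422 \left(\left(W{\left(4 \right)} + \frac{w}{-3 + 0 \left(-3\right)}\right)^{2} + 428\right) = - 422 \left(\left(\left(-1\right) 4 + \frac{100}{-3 + 0 \left(-3\right)}\right)^{2} + 428\right) = - 422 \left(\left(-4 + \frac{100}{-3 + 0}\right)^{2} + 428\right) = - 422 \left(\left(-4 + \frac{100}{-3}\right)^{2} + 428\right) = - 422 \left(\left(-4 + 100 \left(- \frac{1}{3}\right)\right)^{2} + 428\right) = - 422 \left(\left(-4 - \frac{100}{3}\right)^{2} + 428\right) = - 422 \left(\left(- \frac{112}{3}\right)^{2} + 428\right) = - 422 \left(\frac{12544}{9} + 428\right) = \left(-422\right) \frac{16396}{9} = - \frac{6919112}{9}$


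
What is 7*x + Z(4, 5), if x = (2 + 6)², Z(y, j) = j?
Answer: 453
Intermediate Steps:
x = 64 (x = 8² = 64)
7*x + Z(4, 5) = 7*64 + 5 = 448 + 5 = 453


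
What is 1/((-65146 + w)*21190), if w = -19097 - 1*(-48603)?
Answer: -1/755211600 ≈ -1.3241e-9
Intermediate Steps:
w = 29506 (w = -19097 + 48603 = 29506)
1/((-65146 + w)*21190) = 1/((-65146 + 29506)*21190) = (1/21190)/(-35640) = -1/35640*1/21190 = -1/755211600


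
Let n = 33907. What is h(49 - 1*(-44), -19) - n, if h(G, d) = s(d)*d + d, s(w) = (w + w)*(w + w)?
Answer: -61362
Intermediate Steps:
s(w) = 4*w² (s(w) = (2*w)*(2*w) = 4*w²)
h(G, d) = d + 4*d³ (h(G, d) = (4*d²)*d + d = 4*d³ + d = d + 4*d³)
h(49 - 1*(-44), -19) - n = (-19 + 4*(-19)³) - 1*33907 = (-19 + 4*(-6859)) - 33907 = (-19 - 27436) - 33907 = -27455 - 33907 = -61362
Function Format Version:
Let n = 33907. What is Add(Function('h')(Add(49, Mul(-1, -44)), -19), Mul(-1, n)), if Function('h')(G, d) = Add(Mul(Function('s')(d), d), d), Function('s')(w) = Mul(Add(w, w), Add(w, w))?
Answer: -61362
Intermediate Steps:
Function('s')(w) = Mul(4, Pow(w, 2)) (Function('s')(w) = Mul(Mul(2, w), Mul(2, w)) = Mul(4, Pow(w, 2)))
Function('h')(G, d) = Add(d, Mul(4, Pow(d, 3))) (Function('h')(G, d) = Add(Mul(Mul(4, Pow(d, 2)), d), d) = Add(Mul(4, Pow(d, 3)), d) = Add(d, Mul(4, Pow(d, 3))))
Add(Function('h')(Add(49, Mul(-1, -44)), -19), Mul(-1, n)) = Add(Add(-19, Mul(4, Pow(-19, 3))), Mul(-1, 33907)) = Add(Add(-19, Mul(4, -6859)), -33907) = Add(Add(-19, -27436), -33907) = Add(-27455, -33907) = -61362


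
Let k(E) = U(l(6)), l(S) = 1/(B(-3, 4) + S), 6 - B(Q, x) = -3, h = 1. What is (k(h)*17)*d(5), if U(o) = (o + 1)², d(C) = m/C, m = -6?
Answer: -8704/375 ≈ -23.211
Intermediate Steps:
B(Q, x) = 9 (B(Q, x) = 6 - 1*(-3) = 6 + 3 = 9)
l(S) = 1/(9 + S)
d(C) = -6/C
U(o) = (1 + o)²
k(E) = 256/225 (k(E) = (1 + 1/(9 + 6))² = (1 + 1/15)² = (16/15)² = 256/225)
(k(h)*17)*d(5) = ((256/225)*17)*(-6/5) = 4352*(-6*⅕)/225 = (4352/225)*(-6/5) = -8704/375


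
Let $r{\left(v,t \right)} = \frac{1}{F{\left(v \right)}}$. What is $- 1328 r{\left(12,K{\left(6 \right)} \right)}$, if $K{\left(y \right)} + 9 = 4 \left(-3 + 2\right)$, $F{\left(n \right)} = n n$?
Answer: $- \frac{83}{9} \approx -9.2222$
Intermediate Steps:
$F{\left(n \right)} = n^{2}$
$K{\left(y \right)} = -13$ ($K{\left(y \right)} = -9 + 4 \left(-3 + 2\right) = -9 + 4 \left(-1\right) = -9 - 4 = -13$)
$r{\left(v,t \right)} = \frac{1}{v^{2}}$
$- 1328 r{\left(12,K{\left(6 \right)} \right)} = - \frac{1328}{144} = \left(-1328\right) \frac{1}{144} = - \frac{83}{9}$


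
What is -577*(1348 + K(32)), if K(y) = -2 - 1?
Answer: -776065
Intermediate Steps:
K(y) = -3
-577*(1348 + K(32)) = -577*(1348 - 3) = -577*1345 = -776065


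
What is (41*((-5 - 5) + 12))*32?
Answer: 2624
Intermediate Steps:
(41*((-5 - 5) + 12))*32 = (41*(-10 + 12))*32 = (41*2)*32 = 82*32 = 2624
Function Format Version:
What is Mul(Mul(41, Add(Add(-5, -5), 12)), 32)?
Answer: 2624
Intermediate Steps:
Mul(Mul(41, Add(Add(-5, -5), 12)), 32) = Mul(Mul(41, Add(-10, 12)), 32) = Mul(Mul(41, 2), 32) = Mul(82, 32) = 2624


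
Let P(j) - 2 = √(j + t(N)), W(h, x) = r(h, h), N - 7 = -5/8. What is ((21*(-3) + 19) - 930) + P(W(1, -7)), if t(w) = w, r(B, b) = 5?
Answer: -972 + √182/4 ≈ -968.63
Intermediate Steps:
N = 51/8 (N = 7 - 5/8 = 51/8 ≈ 6.3750)
W(h, x) = 5
P(j) = 2 + √(51/8 + j) (P(j) = 2 + √(j + 51/8) = 2 + √(51/8 + j))
((21*(-3) + 19) - 930) + P(W(1, -7)) = ((21*(-3) + 19) - 930) + (2 + √(102 + 16*5)/4) = ((-63 + 19) - 930) + (2 + √(102 + 80)/4) = (-44 - 930) + (2 + √182/4) = -974 + (2 + √182/4) = -972 + √182/4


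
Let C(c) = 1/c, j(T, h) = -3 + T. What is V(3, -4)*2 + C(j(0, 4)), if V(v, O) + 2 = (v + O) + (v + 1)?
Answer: 5/3 ≈ 1.6667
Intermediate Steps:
V(v, O) = -1 + O + 2*v (V(v, O) = -2 + ((v + O) + (v + 1)) = -2 + ((O + v) + (1 + v)) = -2 + (1 + O + 2*v) = -1 + O + 2*v)
V(3, -4)*2 + C(j(0, 4)) = (-1 - 4 + 2*3)*2 + 1/(-3 + 0) = (-1 - 4 + 6)*2 + 1/(-3) = 1*2 - ⅓ = 2 - ⅓ = 5/3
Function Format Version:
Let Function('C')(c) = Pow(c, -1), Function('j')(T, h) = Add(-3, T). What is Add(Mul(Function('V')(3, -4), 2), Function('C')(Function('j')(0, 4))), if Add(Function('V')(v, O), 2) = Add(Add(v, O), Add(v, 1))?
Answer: Rational(5, 3) ≈ 1.6667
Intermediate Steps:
Function('V')(v, O) = Add(-1, O, Mul(2, v)) (Function('V')(v, O) = Add(-2, Add(Add(v, O), Add(v, 1))) = Add(-2, Add(Add(O, v), Add(1, v))) = Add(-2, Add(1, O, Mul(2, v))) = Add(-1, O, Mul(2, v)))
Add(Mul(Function('V')(3, -4), 2), Function('C')(Function('j')(0, 4))) = Add(Mul(Add(-1, -4, Mul(2, 3)), 2), Pow(Add(-3, 0), -1)) = Add(Mul(Add(-1, -4, 6), 2), Pow(-3, -1)) = Add(Mul(1, 2), Rational(-1, 3)) = Add(2, Rational(-1, 3)) = Rational(5, 3)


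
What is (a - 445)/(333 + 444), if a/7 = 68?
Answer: 31/777 ≈ 0.039897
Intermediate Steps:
a = 476 (a = 7*68 = 476)
(a - 445)/(333 + 444) = (476 - 445)/(333 + 444) = 31/777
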